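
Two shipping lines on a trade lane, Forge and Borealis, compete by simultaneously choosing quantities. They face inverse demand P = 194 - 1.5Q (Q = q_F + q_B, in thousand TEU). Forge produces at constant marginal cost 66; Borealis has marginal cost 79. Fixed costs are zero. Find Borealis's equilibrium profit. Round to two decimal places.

770.67

Forge's profit: π_F = (194 - 1.5Q)q_F - (66q_F). Setting ∂π_F/∂q_F = 0: 128 - 3q_F - (3/2)(q_B) = 0.
Borealis's profit: π_B = (194 - 1.5Q)q_B - (79q_B). Setting ∂π_B/∂q_B = 0: 115 - 3q_B - (3/2)(q_F) = 0.
Best responses: q_F = (128 - (3/2)q_B)/3, q_B = (115 - (3/2)q_F)/3.
Solving the pair: q_F = 94/3, q_B = 68/3.
Price P = 194 - (3/2)·54 = 113.
Borealis's profit: (113 - 79)·(68/3) = 770.6667.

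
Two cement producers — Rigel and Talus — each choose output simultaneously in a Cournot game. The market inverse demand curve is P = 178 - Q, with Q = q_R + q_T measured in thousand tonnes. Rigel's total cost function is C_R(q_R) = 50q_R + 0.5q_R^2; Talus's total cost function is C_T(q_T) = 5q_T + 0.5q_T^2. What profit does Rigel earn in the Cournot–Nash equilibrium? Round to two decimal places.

1043.46

Rigel's profit: π_R = (178 - Q)q_R - (50q_R + (1/2)q_R²). Setting ∂π_R/∂q_R = 0: 128 - 3q_R - (q_T) = 0.
Talus's first-order condition: 173 - 3q_T - (q_R) = 0.
Rearranging gives the reaction functions q_R = (128 - q_T)/3 and q_T = (173 - q_R)/3.
Substituting one into the other gives q_R = 211/8 and q_T = 391/8.
Price P = 178 - 301/4 = 411/4.
Rigel's profit: (411/4)·(211/8) - 50·(211/8) - (1/2)(211/8)² = 1043.4609.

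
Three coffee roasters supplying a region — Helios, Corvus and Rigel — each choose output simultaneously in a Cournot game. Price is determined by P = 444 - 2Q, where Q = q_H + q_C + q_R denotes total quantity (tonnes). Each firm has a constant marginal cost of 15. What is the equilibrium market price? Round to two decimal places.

A representative firm's profit is π_i = q_i(444 - 2Q) - 15q_i.
Setting ∂π_i/∂q_i = 0 with rivals' quantities fixed: 429 - 4q_i - 2·Σ_{j≠i} q_j = 0.
By symmetry each firm produces the same amount; substituting Σ_{j≠i} q_j = 2q_i yields q_i = 429/8.
Total output Q = 1287/8, so price P = 444 - 2·(1287/8) = 489/4.

122.25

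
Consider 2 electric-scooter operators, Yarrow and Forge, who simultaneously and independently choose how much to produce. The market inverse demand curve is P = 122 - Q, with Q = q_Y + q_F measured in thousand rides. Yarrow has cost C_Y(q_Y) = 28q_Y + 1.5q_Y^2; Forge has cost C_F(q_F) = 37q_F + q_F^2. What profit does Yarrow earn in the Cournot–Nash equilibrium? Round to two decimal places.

586.43

Yarrow's profit: π_Y = (122 - Q)q_Y - (28q_Y + (3/2)q_Y²). Setting ∂π_Y/∂q_Y = 0: 94 - 5q_Y - (q_F) = 0.
Forge's profit: π_F = (122 - Q)q_F - (37q_F + q_F²). Setting ∂π_F/∂q_F = 0: 85 - 4q_F - (q_Y) = 0.
Rearranging gives the reaction functions q_Y = (94 - q_F)/5 and q_F = (85 - q_Y)/4.
Substituting one into the other gives q_Y = 291/19 and q_F = 331/19.
Price P = 122 - 622/19 = 1696/19.
Yarrow's profit: (1696/19)·(291/19) - 28·(291/19) - (3/2)(291/19)² = 586.4335.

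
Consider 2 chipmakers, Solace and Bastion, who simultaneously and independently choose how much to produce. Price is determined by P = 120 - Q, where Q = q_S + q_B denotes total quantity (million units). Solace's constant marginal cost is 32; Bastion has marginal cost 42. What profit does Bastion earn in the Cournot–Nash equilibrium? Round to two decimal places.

Solace's profit: π_S = (120 - Q)q_S - (32q_S). Setting ∂π_S/∂q_S = 0: 88 - 2q_S - (q_B) = 0.
Bastion's first-order condition: 78 - 2q_B - (q_S) = 0.
So q_S = (88 - q_B)/2 and q_B = (78 - q_S)/2.
Solving the pair: q_S = 98/3, q_B = 68/3.
Price P = 120 - 166/3 = 194/3.
Bastion's profit: (194/3 - 42)·(68/3) = 513.7778.

513.78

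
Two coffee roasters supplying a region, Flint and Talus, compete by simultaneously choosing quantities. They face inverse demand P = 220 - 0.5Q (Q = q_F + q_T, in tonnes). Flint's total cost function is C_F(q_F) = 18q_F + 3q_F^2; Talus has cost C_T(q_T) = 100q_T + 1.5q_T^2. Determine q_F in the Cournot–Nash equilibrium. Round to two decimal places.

Flint's profit: π_F = (220 - 0.5Q)q_F - (18q_F + 3q_F²). Setting ∂π_F/∂q_F = 0: 202 - 7q_F - (1/2)(q_T) = 0.
Talus's first-order condition: 120 - 4q_T - (1/2)(q_F) = 0.
Rearranging gives the reaction functions q_F = (202 - (1/2)q_T)/7 and q_T = (120 - (1/2)q_F)/4.
Solving the pair: q_F = 26.9550, q_T = 26.6306.

26.95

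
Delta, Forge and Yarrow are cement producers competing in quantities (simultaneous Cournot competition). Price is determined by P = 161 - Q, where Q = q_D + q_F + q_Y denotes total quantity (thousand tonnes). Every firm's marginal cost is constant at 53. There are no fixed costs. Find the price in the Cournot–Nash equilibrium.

80

Each firm earns π_i = (161 - Q)q_i - 53q_i.
Setting ∂π_i/∂q_i = 0 with rivals' quantities fixed: 108 - 2q_i - Σ_{j≠i} q_j = 0.
By symmetry each firm produces the same amount; substituting Σ_{j≠i} q_j = 2q_i yields q_i = 108/4 = 27.
Total output Q = 81, so price P = 161 - 81 = 80.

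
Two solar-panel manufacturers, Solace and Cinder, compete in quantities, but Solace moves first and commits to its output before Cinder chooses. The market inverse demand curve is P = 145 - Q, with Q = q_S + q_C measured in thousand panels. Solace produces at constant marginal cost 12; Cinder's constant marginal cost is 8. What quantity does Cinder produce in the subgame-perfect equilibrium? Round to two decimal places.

Solve by backward induction. Given q_S, the follower Cinder maximises π_C = (145 - q_S - q_C)q_C - 8q_C.
∂π_C/∂q_C = 137 - q_S - 2q_C = 0 gives the reaction function q_C = (137 - q_S)/2.
The leader anticipates this reaction. Substituting into P = 145 - Q gives P = 153/2 - (1/2)q_S, so π_S = (153/2 - (1/2)q_S)q_S - 12q_S.
The leader's first-order condition 129/2 - q_S = 0 yields q_S = 129/2.
Then q_C = (137 - 129/2)/2 = 145/4.

36.25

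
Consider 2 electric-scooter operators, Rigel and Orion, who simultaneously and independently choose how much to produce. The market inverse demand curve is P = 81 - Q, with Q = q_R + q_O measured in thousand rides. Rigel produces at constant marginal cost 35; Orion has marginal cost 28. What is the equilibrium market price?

48

Rigel's profit: π_R = (81 - Q)q_R - (35q_R). Setting ∂π_R/∂q_R = 0: 46 - 2q_R - (q_O) = 0.
Orion's profit: π_O = (81 - Q)q_O - (28q_O). Setting ∂π_O/∂q_O = 0: 53 - 2q_O - (q_R) = 0.
Rearranging gives the reaction functions q_R = (46 - q_O)/2 and q_O = (53 - q_R)/2.
Substituting one into the other gives q_R = 13 and q_O = 20.
Total output Q = 33, so price P = 81 - 33 = 48.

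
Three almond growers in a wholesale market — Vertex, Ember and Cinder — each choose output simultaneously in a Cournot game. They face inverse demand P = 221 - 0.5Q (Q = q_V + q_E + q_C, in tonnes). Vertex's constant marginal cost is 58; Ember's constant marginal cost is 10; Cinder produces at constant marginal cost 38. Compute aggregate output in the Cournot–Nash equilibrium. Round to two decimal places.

Vertex's profit: π_V = (221 - 0.5Q)q_V - (58q_V). Setting ∂π_V/∂q_V = 0: 163 - q_V - (1/2)(q_E + q_C) = 0.
Ember's first-order condition: 211 - q_E - (1/2)(q_V + q_C) = 0.
Cinder's profit: π_C = (221 - 0.5Q)q_C - (38q_C). Setting ∂π_C/∂q_C = 0: 183 - q_C - (1/2)(q_V + q_E) = 0.
Adding the 3 conditions: 557 − Q − Q = 0, i.e. Q = 557/2.
Back-substituting: q_V = (163 − 557/4)/(1/2) = 95/2, q_E = (211 − 557/4)/(1/2) = 287/2, q_C = (183 − 557/4)/(1/2) = 175/2.
Total output Q = 95/2 + 287/2 + 175/2 = 557/2.

278.50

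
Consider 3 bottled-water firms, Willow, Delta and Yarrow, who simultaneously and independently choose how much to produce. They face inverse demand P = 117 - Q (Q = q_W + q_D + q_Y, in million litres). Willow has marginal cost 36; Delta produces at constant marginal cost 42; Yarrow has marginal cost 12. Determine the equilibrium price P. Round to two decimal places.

Willow's profit: π_W = (117 - Q)q_W - (36q_W). Setting ∂π_W/∂q_W = 0: 81 - 2q_W - (q_D + q_Y) = 0.
Delta's first-order condition: 75 - 2q_D - (q_W + q_Y) = 0.
Yarrow's profit: π_Y = (117 - Q)q_Y - (12q_Y). Setting ∂π_Y/∂q_Y = 0: 105 - 2q_Y - (q_W + q_D) = 0.
Adding the 3 conditions: 261 − 2Q − 2Q = 0, i.e. Q = 261/4.
Back-substituting: q_W = (81 − 261/4) = 63/4, q_D = (75 − 261/4) = 39/4, q_Y = (105 − 261/4) = 159/4.
Total output Q = 261/4, so price P = 117 - 261/4 = 207/4.

51.75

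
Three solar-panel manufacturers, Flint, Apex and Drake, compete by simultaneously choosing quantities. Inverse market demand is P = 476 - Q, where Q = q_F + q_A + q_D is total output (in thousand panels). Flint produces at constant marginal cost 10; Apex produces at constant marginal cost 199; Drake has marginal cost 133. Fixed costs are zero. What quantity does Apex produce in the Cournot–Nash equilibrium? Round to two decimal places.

5.50

Flint's profit: π_F = (476 - Q)q_F - (10q_F). Setting ∂π_F/∂q_F = 0: 466 - 2q_F - (q_A + q_D) = 0.
Apex's profit: π_A = (476 - Q)q_A - (199q_A). Setting ∂π_A/∂q_A = 0: 277 - 2q_A - (q_F + q_D) = 0.
Drake's first-order condition: 343 - 2q_D - (q_F + q_A) = 0.
Adding the 3 first-order conditions: 1086 − 4Q = 0, so Q = 543/2.
Back-substituting: q_F = (466 − 543/2) = 389/2, q_A = (277 − 543/2) = 11/2, q_D = (343 − 543/2) = 143/2.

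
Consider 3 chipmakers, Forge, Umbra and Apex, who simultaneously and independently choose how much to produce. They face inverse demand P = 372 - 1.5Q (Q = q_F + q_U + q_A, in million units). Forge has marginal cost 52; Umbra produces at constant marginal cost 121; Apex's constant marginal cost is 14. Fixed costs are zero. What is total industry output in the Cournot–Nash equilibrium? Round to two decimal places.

154.83

Forge's profit: π_F = (372 - 1.5Q)q_F - (52q_F). Setting ∂π_F/∂q_F = 0: 320 - 3q_F - (3/2)(q_U + q_A) = 0.
Umbra's profit: π_U = (372 - 1.5Q)q_U - (121q_U). Setting ∂π_U/∂q_U = 0: 251 - 3q_U - (3/2)(q_F + q_A) = 0.
Apex's profit: π_A = (372 - 1.5Q)q_A - (14q_A). Setting ∂π_A/∂q_A = 0: 358 - 3q_A - (3/2)(q_F + q_U) = 0.
Adding the 3 conditions: 929 − 3Q − 3Q = 0, i.e. Q = 929/6.
Back-substituting: q_F = (320 − 929/4)/(3/2) = 117/2, q_U = (251 − 929/4)/(3/2) = 25/2, q_A = (358 − 929/4)/(3/2) = 503/6.
Total output Q = 117/2 + 25/2 + 503/6 = 929/6.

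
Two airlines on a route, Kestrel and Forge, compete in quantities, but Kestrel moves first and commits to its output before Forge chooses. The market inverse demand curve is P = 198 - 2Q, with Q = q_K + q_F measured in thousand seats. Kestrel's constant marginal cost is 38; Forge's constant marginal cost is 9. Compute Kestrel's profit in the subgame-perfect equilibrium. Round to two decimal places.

1072.56

The follower Forge best-responds to any q_K: π_F = (198 - 2Q)q_F - 9q_F.
Setting the follower's marginal profit to zero, 189 - 2q_K - 4q_F = 0, i.e. q_F = (189 - 2q_K)/4.
Kestrel substitutes q_F(q_K) into its own profit: π_K = q_K(198 - 2q_K - (189 - 2q_K)/2) - 38q_K = (207/2 - q_K)q_K - 38q_K.
The leader's first-order condition 131/2 - 2q_K = 0 yields q_K = 131/4.
Then q_F = (189 - 2·(131/4))/4 = 247/8.
Price P = 198 - 2·(509/8) = 283/4.
Kestrel's profit: (283/4 - 38)·(131/4) = 1072.5625.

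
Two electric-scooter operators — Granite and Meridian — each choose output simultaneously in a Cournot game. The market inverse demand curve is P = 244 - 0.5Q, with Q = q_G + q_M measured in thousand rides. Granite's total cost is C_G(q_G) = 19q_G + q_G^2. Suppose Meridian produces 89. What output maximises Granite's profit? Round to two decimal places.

60.17

With the rival's output fixed at 89, Granite's profit is π_G = (244 - (1/2)·89 - (1/2)q_G)q_G - (19q_G + q_G²) = (399/2 - (1/2)q_G)q_G - (19q_G + q_G²).
∂π_G/∂q_G = 361/2 - 3q_G = 0, so q_G = 361/6.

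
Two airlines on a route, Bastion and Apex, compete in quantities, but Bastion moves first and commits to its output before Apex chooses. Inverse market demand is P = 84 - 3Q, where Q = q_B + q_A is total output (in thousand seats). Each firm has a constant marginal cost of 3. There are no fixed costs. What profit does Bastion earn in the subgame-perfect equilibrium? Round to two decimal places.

The follower Apex best-responds to any q_B: π_A = (84 - 3Q)q_A - 3q_A.
Setting the follower's marginal profit to zero, 81 - 3q_B - 6q_A = 0, i.e. q_A = (81 - 3q_B)/6.
Bastion substitutes q_A(q_B) into its own profit: π_B = q_B(84 - 3q_B - (81 - 3q_B)/2) - 3q_B = (87/2 - (3/2)q_B)q_B - 3q_B.
The leader's first-order condition 81/2 - 3q_B = 0 yields q_B = 27/2.
Then q_A = (81 - 3·(27/2))/6 = 27/4.
Price P = 84 - 3·(81/4) = 93/4.
Bastion's profit: (93/4 - 3)·(27/2) = 273.3750.

273.38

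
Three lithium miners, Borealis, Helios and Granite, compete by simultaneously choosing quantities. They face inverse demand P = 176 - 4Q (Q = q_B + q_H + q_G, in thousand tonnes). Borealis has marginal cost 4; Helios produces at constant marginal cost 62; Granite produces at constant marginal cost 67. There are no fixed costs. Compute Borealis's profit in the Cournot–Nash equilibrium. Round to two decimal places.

1341.39

Borealis's profit: π_B = (176 - 4Q)q_B - (4q_B). Setting ∂π_B/∂q_B = 0: 172 - 8q_B - 4(q_H + q_G) = 0.
Helios's profit: π_H = (176 - 4Q)q_H - (62q_H). Setting ∂π_H/∂q_H = 0: 114 - 8q_H - 4(q_B + q_G) = 0.
Granite's profit: π_G = (176 - 4Q)q_G - (67q_G). Setting ∂π_G/∂q_G = 0: 109 - 8q_G - 4(q_B + q_H) = 0.
Adding the 3 conditions: 395 − 8Q − 8Q = 0, i.e. Q = 395/16.
Back-substituting: q_B = (172 − 395/4)/4 = 293/16, q_H = (114 − 395/4)/4 = 61/16, q_G = (109 − 395/4)/4 = 41/16.
Price P = 176 - 4·(395/16) = 309/4.
Borealis's profit: (309/4 - 4)·(293/16) = 1341.3906.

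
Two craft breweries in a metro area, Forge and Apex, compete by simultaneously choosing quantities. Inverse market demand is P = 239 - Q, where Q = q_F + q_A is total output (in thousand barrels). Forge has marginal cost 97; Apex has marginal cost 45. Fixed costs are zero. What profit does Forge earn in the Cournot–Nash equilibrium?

900

Forge's profit: π_F = (239 - Q)q_F - (97q_F). Setting ∂π_F/∂q_F = 0: 142 - 2q_F - (q_A) = 0.
Apex's first-order condition: 194 - 2q_A - (q_F) = 0.
So q_F = (142 - q_A)/2 and q_A = (194 - q_F)/2.
Solving the pair: q_F = 30, q_A = 82.
Price P = 239 - 112 = 127.
Forge's profit: (127 - 97)·30 = 900.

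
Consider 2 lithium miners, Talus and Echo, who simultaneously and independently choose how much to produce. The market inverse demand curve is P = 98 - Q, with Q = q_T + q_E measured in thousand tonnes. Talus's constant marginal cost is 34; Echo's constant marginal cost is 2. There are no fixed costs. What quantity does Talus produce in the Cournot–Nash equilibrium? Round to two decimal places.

Talus's profit: π_T = (98 - Q)q_T - (34q_T). Setting ∂π_T/∂q_T = 0: 64 - 2q_T - (q_E) = 0.
Echo's profit: π_E = (98 - Q)q_E - (2q_E). Setting ∂π_E/∂q_E = 0: 96 - 2q_E - (q_T) = 0.
So q_T = (64 - q_E)/2 and q_E = (96 - q_T)/2.
Substituting one into the other gives q_T = 32/3 and q_E = 128/3.

10.67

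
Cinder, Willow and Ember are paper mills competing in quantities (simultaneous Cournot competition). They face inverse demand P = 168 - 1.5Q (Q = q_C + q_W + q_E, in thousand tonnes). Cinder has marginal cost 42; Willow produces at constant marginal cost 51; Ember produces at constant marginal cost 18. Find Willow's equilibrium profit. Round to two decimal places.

234.38

Cinder's profit: π_C = (168 - 1.5Q)q_C - (42q_C). Setting ∂π_C/∂q_C = 0: 126 - 3q_C - (3/2)(q_W + q_E) = 0.
Willow's profit: π_W = (168 - 1.5Q)q_W - (51q_W). Setting ∂π_W/∂q_W = 0: 117 - 3q_W - (3/2)(q_C + q_E) = 0.
Ember's profit: π_E = (168 - 1.5Q)q_E - (18q_E). Setting ∂π_E/∂q_E = 0: 150 - 3q_E - (3/2)(q_C + q_W) = 0.
Adding the 3 first-order conditions: 393 − 6Q = 0, so Q = 131/2.
Back-substituting: q_C = (126 − 393/4)/(3/2) = 37/2, q_W = (117 − 393/4)/(3/2) = 25/2, q_E = (150 − 393/4)/(3/2) = 69/2.
Price P = 168 - (3/2)·(131/2) = 279/4.
Willow's profit: (279/4 - 51)·(25/2) = 1875/8.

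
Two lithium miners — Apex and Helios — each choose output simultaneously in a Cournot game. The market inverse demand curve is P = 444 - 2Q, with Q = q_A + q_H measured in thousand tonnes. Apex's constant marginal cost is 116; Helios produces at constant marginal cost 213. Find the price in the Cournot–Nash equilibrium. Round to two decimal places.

Apex's profit: π_A = (444 - 2Q)q_A - (116q_A). Setting ∂π_A/∂q_A = 0: 328 - 4q_A - 2(q_H) = 0.
Helios's profit: π_H = (444 - 2Q)q_H - (213q_H). Setting ∂π_H/∂q_H = 0: 231 - 4q_H - 2(q_A) = 0.
Rearranging gives the reaction functions q_A = (328 - 2q_H)/4 and q_H = (231 - 2q_A)/4.
Solving the pair: q_A = 425/6, q_H = 67/3.
Total output Q = 559/6, so price P = 444 - 2·(559/6) = 773/3.

257.67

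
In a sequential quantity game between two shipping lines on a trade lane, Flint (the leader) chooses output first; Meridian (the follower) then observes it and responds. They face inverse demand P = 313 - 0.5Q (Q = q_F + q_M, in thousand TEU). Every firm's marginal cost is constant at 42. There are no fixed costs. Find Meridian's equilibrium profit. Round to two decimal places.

Solve by backward induction. Given q_F, the follower Meridian maximises π_M = (313 - (1/2)q_F - (1/2)q_M)q_M - 42q_M.
Setting the follower's marginal profit to zero, 271 - (1/2)q_F - q_M = 0, i.e. q_M = (271 - (1/2)q_F).
The leader anticipates this reaction. Substituting into P = 313 - 0.5Q gives P = 355/2 - (1/4)q_F, so π_F = (355/2 - (1/4)q_F)q_F - 42q_F.
The leader's first-order condition 271/2 - (1/2)q_F = 0 yields q_F = 271.
Then q_M = (271 - (1/2)·271) = 271/2.
Price P = 313 - (1/2)·(813/2) = 439/4.
Meridian's profit: (439/4 - 42)·(271/2) = 9180.1250.

9180.13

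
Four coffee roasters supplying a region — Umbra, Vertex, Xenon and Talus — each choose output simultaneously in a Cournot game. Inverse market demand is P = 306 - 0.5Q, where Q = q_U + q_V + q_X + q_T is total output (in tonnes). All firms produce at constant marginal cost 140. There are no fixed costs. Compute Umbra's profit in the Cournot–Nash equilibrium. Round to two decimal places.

A representative firm's profit is π_i = q_i(306 - 0.5Q) - 140q_i.
First-order condition (treating rivals' output as given): 166 - q_i - (1/2)·Σ_{j≠i} q_j = 0.
With identical firms every q_j equals q_i, so Σ_{j≠i} q_j = 3q_i and 166 = (5/2)q_i, giving q_i = 332/5.
Price P = 306 - (1/2)·(1328/5) = 866/5.
Umbra's profit: (866/5 - 140)·(332/5) = 2204.4800.

2204.48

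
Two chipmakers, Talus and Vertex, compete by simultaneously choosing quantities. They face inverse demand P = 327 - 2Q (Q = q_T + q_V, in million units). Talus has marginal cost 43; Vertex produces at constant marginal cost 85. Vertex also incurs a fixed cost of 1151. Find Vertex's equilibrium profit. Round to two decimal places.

Talus's profit: π_T = (327 - 2Q)q_T - (43q_T). Setting ∂π_T/∂q_T = 0: 284 - 4q_T - 2(q_V) = 0.
Vertex's profit: π_V = (327 - 2Q)q_V - (85q_V). Setting ∂π_V/∂q_V = 0: 242 - 4q_V - 2(q_T) = 0.
Best responses: q_T = (284 - 2q_V)/4, q_V = (242 - 2q_T)/4.
Substituting one into the other gives q_T = 163/3 and q_V = 100/3.
Price P = 327 - 2·(263/3) = 455/3.
Vertex's profit: (455/3 - 85)·(100/3) - 1151 = 1071.2222.

1071.22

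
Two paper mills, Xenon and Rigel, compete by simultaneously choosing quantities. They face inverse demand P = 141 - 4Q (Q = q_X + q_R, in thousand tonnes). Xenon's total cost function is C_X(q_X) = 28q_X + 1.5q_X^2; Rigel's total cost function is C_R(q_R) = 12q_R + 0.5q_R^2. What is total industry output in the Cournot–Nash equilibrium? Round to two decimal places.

Xenon's profit: π_X = (141 - 4Q)q_X - (28q_X + (3/2)q_X²). Setting ∂π_X/∂q_X = 0: 113 - 11q_X - 4(q_R) = 0.
Rigel's profit: π_R = (141 - 4Q)q_R - (12q_R + (1/2)q_R²). Setting ∂π_R/∂q_R = 0: 129 - 9q_R - 4(q_X) = 0.
Rearranging gives the reaction functions q_X = (113 - 4q_R)/11 and q_R = (129 - 4q_X)/9.
Solving the pair: q_X = 501/83, q_R = 967/83.
Total output Q = 501/83 + 967/83 = 1468/83.

17.69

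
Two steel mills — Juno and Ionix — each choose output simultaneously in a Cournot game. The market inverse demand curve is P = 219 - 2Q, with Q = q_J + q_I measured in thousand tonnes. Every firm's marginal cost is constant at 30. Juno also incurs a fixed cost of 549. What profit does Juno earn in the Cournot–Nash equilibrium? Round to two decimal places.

1435.50

A representative firm's profit is π_i = q_i(219 - 2Q) - 30q_i.
Setting ∂π_i/∂q_i = 0 with rivals' quantities fixed: 189 - 4q_i - 2q_j = 0.
By symmetry each firm produces the same amount; substituting q_j = q_i yields q_i = 189/6 = 63/2.
Price P = 219 - 2·63 = 93.
Juno's profit: (93 - 30)·(63/2) - 549 = 1435.5000.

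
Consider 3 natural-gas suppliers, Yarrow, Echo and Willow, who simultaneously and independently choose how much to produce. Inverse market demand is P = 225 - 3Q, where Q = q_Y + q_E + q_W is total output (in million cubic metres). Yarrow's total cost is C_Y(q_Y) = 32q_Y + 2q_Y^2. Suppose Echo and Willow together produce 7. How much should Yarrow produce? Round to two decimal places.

With rivals' combined output fixed at 7, Yarrow's profit is π_Y = (225 - 3·7 - 3q_Y)q_Y - (32q_Y + 2q_Y²) = (204 - 3q_Y)q_Y - (32q_Y + 2q_Y²).
∂π_Y/∂q_Y = 172 - 10q_Y = 0, so q_Y = 86/5.

17.20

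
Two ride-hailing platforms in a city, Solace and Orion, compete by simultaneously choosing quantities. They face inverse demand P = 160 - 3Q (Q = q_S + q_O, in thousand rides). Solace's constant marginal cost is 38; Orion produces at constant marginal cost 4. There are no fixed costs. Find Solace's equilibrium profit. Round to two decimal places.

286.81

Solace's profit: π_S = (160 - 3Q)q_S - (38q_S). Setting ∂π_S/∂q_S = 0: 122 - 6q_S - 3(q_O) = 0.
Orion's profit: π_O = (160 - 3Q)q_O - (4q_O). Setting ∂π_O/∂q_O = 0: 156 - 6q_O - 3(q_S) = 0.
So q_S = (122 - 3q_O)/6 and q_O = (156 - 3q_S)/6.
Solving the pair: q_S = 88/9, q_O = 190/9.
Price P = 160 - 3·(278/9) = 202/3.
Solace's profit: (202/3 - 38)·(88/9) = 286.8148.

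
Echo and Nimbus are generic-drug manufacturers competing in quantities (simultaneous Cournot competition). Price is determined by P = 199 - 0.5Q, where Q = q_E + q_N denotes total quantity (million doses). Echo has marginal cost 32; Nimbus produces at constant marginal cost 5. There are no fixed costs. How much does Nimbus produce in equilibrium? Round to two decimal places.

147.33

Echo's profit: π_E = (199 - 0.5Q)q_E - (32q_E). Setting ∂π_E/∂q_E = 0: 167 - q_E - (1/2)(q_N) = 0.
Nimbus's first-order condition: 194 - q_N - (1/2)(q_E) = 0.
Best responses: q_E = (167 - (1/2)q_N), q_N = (194 - (1/2)q_E).
Solving the pair: q_E = 280/3, q_N = 442/3.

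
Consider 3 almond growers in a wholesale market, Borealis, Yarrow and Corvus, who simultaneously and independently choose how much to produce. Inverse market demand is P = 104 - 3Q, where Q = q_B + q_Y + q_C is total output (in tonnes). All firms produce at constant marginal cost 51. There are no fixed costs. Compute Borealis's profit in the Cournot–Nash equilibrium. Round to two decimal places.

58.52

Each firm earns π_i = (104 - 3Q)q_i - 51q_i.
First-order condition (treating rivals' output as given): 53 - 6q_i - 3·Σ_{j≠i} q_j = 0.
By symmetry each firm produces the same amount; substituting Σ_{j≠i} q_j = 2q_i yields q_i = 53/12.
Price P = 104 - 3·(53/4) = 257/4.
Borealis's profit: (257/4 - 51)·(53/12) = 58.5208.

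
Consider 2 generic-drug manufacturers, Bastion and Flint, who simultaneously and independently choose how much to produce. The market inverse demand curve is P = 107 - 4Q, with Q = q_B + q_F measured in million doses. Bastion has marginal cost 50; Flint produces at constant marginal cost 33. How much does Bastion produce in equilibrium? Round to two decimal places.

Bastion's profit: π_B = (107 - 4Q)q_B - (50q_B). Setting ∂π_B/∂q_B = 0: 57 - 8q_B - 4(q_F) = 0.
Flint's first-order condition: 74 - 8q_F - 4(q_B) = 0.
Best responses: q_B = (57 - 4q_F)/8, q_F = (74 - 4q_B)/8.
Substituting one into the other gives q_B = 10/3 and q_F = 91/12.

3.33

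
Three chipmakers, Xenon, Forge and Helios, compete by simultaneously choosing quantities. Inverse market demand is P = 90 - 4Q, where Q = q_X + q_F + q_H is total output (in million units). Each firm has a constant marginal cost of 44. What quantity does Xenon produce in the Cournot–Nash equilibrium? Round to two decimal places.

2.88

Each firm earns π_i = (90 - 4Q)q_i - 44q_i.
First-order condition (treating rivals' output as given): 46 - 8q_i - 4·Σ_{j≠i} q_j = 0.
By symmetry each firm produces the same amount; substituting Σ_{j≠i} q_j = 2q_i yields q_i = 46/16 = 23/8.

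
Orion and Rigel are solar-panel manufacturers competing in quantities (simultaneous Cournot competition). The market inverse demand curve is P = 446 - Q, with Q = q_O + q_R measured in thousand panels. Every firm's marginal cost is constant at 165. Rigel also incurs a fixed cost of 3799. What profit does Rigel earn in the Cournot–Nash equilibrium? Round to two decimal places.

4974.44

A representative firm's profit is π_i = q_i(446 - Q) - 165q_i.
Setting ∂π_i/∂q_i = 0 with rivals' quantities fixed: 281 - 2q_i - q_j = 0.
With identical firms every q_j equals q_i, so q_j = q_i and 281 = 3q_i, giving q_i = 281/3.
Price P = 446 - 562/3 = 776/3.
Rigel's profit: (776/3 - 165)·(281/3) - 3799 = 4974.4444.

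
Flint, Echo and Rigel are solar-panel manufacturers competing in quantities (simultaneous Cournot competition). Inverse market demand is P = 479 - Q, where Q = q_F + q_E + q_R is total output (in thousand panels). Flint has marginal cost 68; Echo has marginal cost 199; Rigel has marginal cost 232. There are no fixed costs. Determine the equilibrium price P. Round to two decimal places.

244.50

Flint's profit: π_F = (479 - Q)q_F - (68q_F). Setting ∂π_F/∂q_F = 0: 411 - 2q_F - (q_E + q_R) = 0.
Echo's profit: π_E = (479 - Q)q_E - (199q_E). Setting ∂π_E/∂q_E = 0: 280 - 2q_E - (q_F + q_R) = 0.
Rigel's first-order condition: 247 - 2q_R - (q_F + q_E) = 0.
Adding the 3 conditions: 938 − 2Q − 2Q = 0, i.e. Q = 469/2.
Back-substituting: q_F = (411 − 469/2) = 353/2, q_E = (280 − 469/2) = 91/2, q_R = (247 − 469/2) = 25/2.
Total output Q = 469/2, so price P = 479 - 469/2 = 489/2.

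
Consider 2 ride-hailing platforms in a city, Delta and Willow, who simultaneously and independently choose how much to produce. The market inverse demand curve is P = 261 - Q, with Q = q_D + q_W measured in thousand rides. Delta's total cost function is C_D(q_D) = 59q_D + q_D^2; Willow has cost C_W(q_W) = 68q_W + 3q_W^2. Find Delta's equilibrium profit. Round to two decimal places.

4214.21

Delta's profit: π_D = (261 - Q)q_D - (59q_D + q_D²). Setting ∂π_D/∂q_D = 0: 202 - 4q_D - (q_W) = 0.
Willow's first-order condition: 193 - 8q_W - (q_D) = 0.
Best responses: q_D = (202 - q_W)/4, q_W = (193 - q_D)/8.
Solving the pair: q_D = 1423/31, q_W = 570/31.
Price P = 261 - 1993/31 = 196.7097.
Delta's profit: 196.7097·(1423/31) - 59·(1423/31) - (1423/31)² = 4214.2123.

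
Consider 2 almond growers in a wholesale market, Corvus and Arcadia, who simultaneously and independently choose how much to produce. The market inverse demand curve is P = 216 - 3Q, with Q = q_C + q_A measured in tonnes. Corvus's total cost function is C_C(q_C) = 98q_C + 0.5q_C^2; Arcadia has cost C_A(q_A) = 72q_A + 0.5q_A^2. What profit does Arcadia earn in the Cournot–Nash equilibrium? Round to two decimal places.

Corvus's profit: π_C = (216 - 3Q)q_C - (98q_C + (1/2)q_C²). Setting ∂π_C/∂q_C = 0: 118 - 7q_C - 3(q_A) = 0.
Arcadia's profit: π_A = (216 - 3Q)q_A - (72q_A + (1/2)q_A²). Setting ∂π_A/∂q_A = 0: 144 - 7q_A - 3(q_C) = 0.
Rearranging gives the reaction functions q_C = (118 - 3q_A)/7 and q_A = (144 - 3q_C)/7.
Solving the pair: q_C = 197/20, q_A = 327/20.
Price P = 216 - 3·(131/5) = 687/5.
Arcadia's profit: (687/5)·(327/20) - 72·(327/20) - (1/2)(327/20)² = 935.6288.

935.63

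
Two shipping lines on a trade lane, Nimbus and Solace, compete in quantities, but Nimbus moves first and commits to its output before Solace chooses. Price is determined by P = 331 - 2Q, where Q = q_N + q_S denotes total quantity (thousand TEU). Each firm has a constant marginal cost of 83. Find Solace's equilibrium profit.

Solve by backward induction. Given q_N, the follower Solace maximises π_S = (331 - 2q_N - 2q_S)q_S - 83q_S.
Setting the follower's marginal profit to zero, 248 - 2q_N - 4q_S = 0, i.e. q_S = (248 - 2q_N)/4.
Nimbus substitutes q_S(q_N) into its own profit: π_N = q_N(331 - 2q_N - (248 - 2q_N)/2) - 83q_N = (207 - q_N)q_N - 83q_N.
Maximising: ∂π_N/∂q_N = 124 - 2q_N = 0, giving q_N = 62.
Then q_S = (248 - 2·62)/4 = 31.
Price P = 331 - 2·93 = 145.
Solace's profit: (145 - 83)·31 = 1922.

1922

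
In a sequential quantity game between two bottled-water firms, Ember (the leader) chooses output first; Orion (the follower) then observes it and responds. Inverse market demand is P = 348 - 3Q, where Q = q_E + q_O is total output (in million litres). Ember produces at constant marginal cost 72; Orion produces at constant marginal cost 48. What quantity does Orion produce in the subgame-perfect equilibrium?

29

Solve by backward induction. Given q_E, the follower Orion maximises π_O = (348 - 3q_E - 3q_O)q_O - 48q_O.
Follower FOC: 300 - 3q_E - 6q_O = 0, so q_O(q_E) = (300 - 3q_E)/6.
Ember substitutes q_O(q_E) into its own profit: π_E = q_E(348 - 3q_E - (300 - 3q_E)/2) - 72q_E = (198 - (3/2)q_E)q_E - 72q_E.
Maximising: ∂π_E/∂q_E = 126 - 3q_E = 0, giving q_E = 42.
Then q_O = (300 - 3·42)/6 = 29.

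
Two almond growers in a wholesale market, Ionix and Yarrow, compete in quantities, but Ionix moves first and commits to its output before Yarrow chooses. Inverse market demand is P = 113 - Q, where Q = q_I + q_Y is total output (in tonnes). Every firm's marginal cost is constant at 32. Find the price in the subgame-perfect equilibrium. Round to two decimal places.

52.25

Solve by backward induction. Given q_I, the follower Yarrow maximises π_Y = (113 - q_I - q_Y)q_Y - 32q_Y.
Follower FOC: 81 - q_I - 2q_Y = 0, so q_Y(q_I) = (81 - q_I)/2.
The leader anticipates this reaction. Substituting into P = 113 - Q gives P = 145/2 - (1/2)q_I, so π_I = (145/2 - (1/2)q_I)q_I - 32q_I.
The leader's first-order condition 81/2 - q_I = 0 yields q_I = 81/2.
Then q_Y = (81 - 81/2)/2 = 81/4.
Total output Q = 243/4, so price P = 113 - 243/4 = 209/4.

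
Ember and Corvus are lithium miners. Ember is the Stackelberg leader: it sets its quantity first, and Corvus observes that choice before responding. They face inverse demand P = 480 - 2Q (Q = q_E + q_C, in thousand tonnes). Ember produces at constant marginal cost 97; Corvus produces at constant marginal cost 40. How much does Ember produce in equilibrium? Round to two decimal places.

Solve by backward induction. Given q_E, the follower Corvus maximises π_C = (480 - 2q_E - 2q_C)q_C - 40q_C.
Follower FOC: 440 - 2q_E - 4q_C = 0, so q_C(q_E) = (440 - 2q_E)/4.
The leader anticipates this reaction. Substituting into P = 480 - 2Q gives P = 260 - q_E, so π_E = (260 - q_E)q_E - 97q_E.
Maximising: ∂π_E/∂q_E = 163 - 2q_E = 0, giving q_E = 163/2.
Then q_C = (440 - 2·(163/2))/4 = 277/4.

81.50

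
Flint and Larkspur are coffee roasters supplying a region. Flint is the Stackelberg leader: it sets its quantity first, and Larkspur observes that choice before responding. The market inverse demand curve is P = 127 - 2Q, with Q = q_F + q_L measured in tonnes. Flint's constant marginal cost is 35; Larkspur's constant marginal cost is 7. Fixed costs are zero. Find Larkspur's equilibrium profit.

968

The follower Larkspur best-responds to any q_F: π_L = (127 - 2Q)q_L - 7q_L.
Setting the follower's marginal profit to zero, 120 - 2q_F - 4q_L = 0, i.e. q_L = (120 - 2q_F)/4.
Flint substitutes q_L(q_F) into its own profit: π_F = q_F(127 - 2q_F - (120 - 2q_F)/2) - 35q_F = (67 - q_F)q_F - 35q_F.
The leader's first-order condition 32 - 2q_F = 0 yields q_F = 16.
Then q_L = (120 - 2·16)/4 = 22.
Price P = 127 - 2·38 = 51.
Larkspur's profit: (51 - 7)·22 = 968.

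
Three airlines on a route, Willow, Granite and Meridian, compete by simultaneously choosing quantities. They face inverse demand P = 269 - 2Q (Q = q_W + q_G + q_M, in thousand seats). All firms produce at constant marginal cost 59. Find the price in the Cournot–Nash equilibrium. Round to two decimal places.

111.50

Each firm earns π_i = (269 - 2Q)q_i - 59q_i.
Setting ∂π_i/∂q_i = 0 with rivals' quantities fixed: 210 - 4q_i - 2·Σ_{j≠i} q_j = 0.
With identical firms every q_j equals q_i, so Σ_{j≠i} q_j = 2q_i and 210 = 8q_i, giving q_i = 105/4.
Total output Q = 315/4, so price P = 269 - 2·(315/4) = 223/2.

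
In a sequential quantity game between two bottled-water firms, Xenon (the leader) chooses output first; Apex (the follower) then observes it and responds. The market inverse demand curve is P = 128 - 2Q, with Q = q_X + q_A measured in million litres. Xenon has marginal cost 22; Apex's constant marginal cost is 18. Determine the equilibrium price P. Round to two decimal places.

Solve by backward induction. Given q_X, the follower Apex maximises π_A = (128 - 2q_X - 2q_A)q_A - 18q_A.
Setting the follower's marginal profit to zero, 110 - 2q_X - 4q_A = 0, i.e. q_A = (110 - 2q_X)/4.
The leader anticipates this reaction. Substituting into P = 128 - 2Q gives P = 73 - q_X, so π_X = (73 - q_X)q_X - 22q_X.
Leader FOC: 51 - 2q_X = 0, so q_X = 51/2.
Then q_A = (110 - 2·(51/2))/4 = 59/4.
Total output Q = 161/4, so price P = 128 - 2·(161/4) = 95/2.

47.50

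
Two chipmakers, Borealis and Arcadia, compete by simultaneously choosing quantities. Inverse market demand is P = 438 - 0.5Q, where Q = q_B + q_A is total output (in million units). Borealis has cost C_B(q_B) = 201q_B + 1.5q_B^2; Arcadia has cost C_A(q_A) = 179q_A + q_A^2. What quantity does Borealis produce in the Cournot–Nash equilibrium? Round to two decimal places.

Borealis's profit: π_B = (438 - 0.5Q)q_B - (201q_B + (3/2)q_B²). Setting ∂π_B/∂q_B = 0: 237 - 4q_B - (1/2)(q_A) = 0.
Arcadia's first-order condition: 259 - 3q_A - (1/2)(q_B) = 0.
So q_B = (237 - (1/2)q_A)/4 and q_A = (259 - (1/2)q_B)/3.
Substituting one into the other gives q_B = 49.4894 and q_A = 78.0851.

49.49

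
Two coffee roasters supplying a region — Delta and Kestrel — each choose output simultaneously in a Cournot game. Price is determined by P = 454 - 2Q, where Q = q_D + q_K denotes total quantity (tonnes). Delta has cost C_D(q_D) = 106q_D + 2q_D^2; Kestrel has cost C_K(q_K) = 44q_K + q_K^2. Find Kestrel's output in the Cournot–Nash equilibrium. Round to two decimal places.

Delta's profit: π_D = (454 - 2Q)q_D - (106q_D + 2q_D²). Setting ∂π_D/∂q_D = 0: 348 - 8q_D - 2(q_K) = 0.
Kestrel's profit: π_K = (454 - 2Q)q_K - (44q_K + q_K²). Setting ∂π_K/∂q_K = 0: 410 - 6q_K - 2(q_D) = 0.
Best responses: q_D = (348 - 2q_K)/8, q_K = (410 - 2q_D)/6.
Solving the pair: q_D = 317/11, q_K = 646/11.

58.73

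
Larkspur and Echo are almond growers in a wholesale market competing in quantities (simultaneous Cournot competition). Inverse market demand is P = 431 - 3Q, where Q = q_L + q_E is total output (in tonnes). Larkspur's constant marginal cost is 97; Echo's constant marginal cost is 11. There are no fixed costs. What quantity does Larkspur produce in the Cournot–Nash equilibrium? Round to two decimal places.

Larkspur's profit: π_L = (431 - 3Q)q_L - (97q_L). Setting ∂π_L/∂q_L = 0: 334 - 6q_L - 3(q_E) = 0.
Echo's profit: π_E = (431 - 3Q)q_E - (11q_E). Setting ∂π_E/∂q_E = 0: 420 - 6q_E - 3(q_L) = 0.
So q_L = (334 - 3q_E)/6 and q_E = (420 - 3q_L)/6.
Solving the pair: q_L = 248/9, q_E = 506/9.

27.56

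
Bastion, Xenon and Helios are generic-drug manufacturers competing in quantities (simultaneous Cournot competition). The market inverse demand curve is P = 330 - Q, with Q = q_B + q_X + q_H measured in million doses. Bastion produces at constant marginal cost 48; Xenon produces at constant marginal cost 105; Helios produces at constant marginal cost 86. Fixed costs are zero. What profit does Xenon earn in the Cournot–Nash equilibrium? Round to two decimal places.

1387.56

Bastion's profit: π_B = (330 - Q)q_B - (48q_B). Setting ∂π_B/∂q_B = 0: 282 - 2q_B - (q_X + q_H) = 0.
Xenon's profit: π_X = (330 - Q)q_X - (105q_X). Setting ∂π_X/∂q_X = 0: 225 - 2q_X - (q_B + q_H) = 0.
Helios's first-order condition: 244 - 2q_H - (q_B + q_X) = 0.
Adding the 3 first-order conditions: 751 − 4Q = 0, so Q = 751/4.
Back-substituting: q_B = (282 − 751/4) = 377/4, q_X = (225 − 751/4) = 149/4, q_H = (244 − 751/4) = 225/4.
Price P = 330 - 751/4 = 569/4.
Xenon's profit: (569/4 - 105)·(149/4) = 1387.5625.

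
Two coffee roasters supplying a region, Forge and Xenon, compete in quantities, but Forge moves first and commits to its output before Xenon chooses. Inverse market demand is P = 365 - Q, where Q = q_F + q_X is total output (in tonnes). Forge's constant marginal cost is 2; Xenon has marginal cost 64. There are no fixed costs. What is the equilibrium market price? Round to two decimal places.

108.25

Solve by backward induction. Given q_F, the follower Xenon maximises π_X = (365 - q_F - q_X)q_X - 64q_X.
Setting the follower's marginal profit to zero, 301 - q_F - 2q_X = 0, i.e. q_X = (301 - q_F)/2.
Forge substitutes q_X(q_F) into its own profit: π_F = q_F(365 - q_F - (301 - q_F)/2) - 2q_F = (429/2 - (1/2)q_F)q_F - 2q_F.
Leader FOC: 425/2 - q_F = 0, so q_F = 425/2.
Then q_X = (301 - 425/2)/2 = 177/4.
Total output Q = 1027/4, so price P = 365 - 1027/4 = 433/4.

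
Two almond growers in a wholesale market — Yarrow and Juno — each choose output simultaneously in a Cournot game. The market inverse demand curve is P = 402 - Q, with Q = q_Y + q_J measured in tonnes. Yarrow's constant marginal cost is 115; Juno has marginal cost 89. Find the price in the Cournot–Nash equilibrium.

202

Yarrow's profit: π_Y = (402 - Q)q_Y - (115q_Y). Setting ∂π_Y/∂q_Y = 0: 287 - 2q_Y - (q_J) = 0.
Juno's first-order condition: 313 - 2q_J - (q_Y) = 0.
So q_Y = (287 - q_J)/2 and q_J = (313 - q_Y)/2.
Substituting one into the other gives q_Y = 87 and q_J = 113.
Total output Q = 200, so price P = 402 - 200 = 202.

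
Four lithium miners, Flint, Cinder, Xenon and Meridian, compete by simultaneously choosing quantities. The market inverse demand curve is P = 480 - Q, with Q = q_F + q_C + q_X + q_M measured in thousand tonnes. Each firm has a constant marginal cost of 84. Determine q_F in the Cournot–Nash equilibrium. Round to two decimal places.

Each firm earns π_i = (480 - Q)q_i - 84q_i.
Setting ∂π_i/∂q_i = 0 with rivals' quantities fixed: 396 - 2q_i - Σ_{j≠i} q_j = 0.
By symmetry each firm produces the same amount; substituting Σ_{j≠i} q_j = 3q_i yields q_i = 396/5.

79.20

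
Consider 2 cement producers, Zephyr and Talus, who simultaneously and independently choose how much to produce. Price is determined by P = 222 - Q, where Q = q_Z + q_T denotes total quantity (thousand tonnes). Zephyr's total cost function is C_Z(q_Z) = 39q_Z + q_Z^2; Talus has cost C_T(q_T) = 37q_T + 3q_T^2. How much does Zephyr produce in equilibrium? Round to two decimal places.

Zephyr's profit: π_Z = (222 - Q)q_Z - (39q_Z + q_Z²). Setting ∂π_Z/∂q_Z = 0: 183 - 4q_Z - (q_T) = 0.
Talus's profit: π_T = (222 - Q)q_T - (37q_T + 3q_T²). Setting ∂π_T/∂q_T = 0: 185 - 8q_T - (q_Z) = 0.
So q_Z = (183 - q_T)/4 and q_T = (185 - q_Z)/8.
Substituting one into the other gives q_Z = 1279/31 and q_T = 557/31.

41.26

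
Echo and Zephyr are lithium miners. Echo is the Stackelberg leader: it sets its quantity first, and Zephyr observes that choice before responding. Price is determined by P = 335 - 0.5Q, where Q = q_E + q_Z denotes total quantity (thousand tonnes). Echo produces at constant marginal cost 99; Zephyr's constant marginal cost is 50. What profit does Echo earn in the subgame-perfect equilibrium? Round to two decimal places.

The follower Zephyr best-responds to any q_E: π_Z = (335 - 0.5Q)q_Z - 50q_Z.
Follower FOC: 285 - (1/2)q_E - q_Z = 0, so q_Z(q_E) = (285 - (1/2)q_E).
Echo substitutes q_Z(q_E) into its own profit: π_E = q_E(335 - (1/2)q_E - (285 - (1/2)q_E)/2) - 99q_E = (385/2 - (1/4)q_E)q_E - 99q_E.
The leader's first-order condition 187/2 - (1/2)q_E = 0 yields q_E = 187.
Then q_Z = (285 - (1/2)·187) = 383/2.
Price P = 335 - (1/2)·(757/2) = 583/4.
Echo's profit: (583/4 - 99)·187 = 8742.2500.

8742.25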